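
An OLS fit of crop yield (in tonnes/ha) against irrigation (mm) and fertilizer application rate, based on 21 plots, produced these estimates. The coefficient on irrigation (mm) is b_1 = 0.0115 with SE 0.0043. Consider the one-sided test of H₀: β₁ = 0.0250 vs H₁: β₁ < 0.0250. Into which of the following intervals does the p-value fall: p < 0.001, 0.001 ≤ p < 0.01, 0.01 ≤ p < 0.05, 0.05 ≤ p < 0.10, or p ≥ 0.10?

t = (0.0115 − 0.0250) / 0.0043 = -3.140.
df = n − k − 1 = 21 − 2 − 1 = 18.
One-sided p = P(T_{18} < t) ≈ 0.0028.
So 0.001 ≤ p < 0.01.

0.001 ≤ p < 0.01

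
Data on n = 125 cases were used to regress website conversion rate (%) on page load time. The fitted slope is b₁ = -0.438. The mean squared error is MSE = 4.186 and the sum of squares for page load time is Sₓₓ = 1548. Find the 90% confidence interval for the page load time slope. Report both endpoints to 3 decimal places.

(-0.524, -0.352)

SE(b₁) = √(MSE/Sₓₓ) = √(4.186/1548) = 0.0520013.
df = n − 2 = 123.
t* = t_{0.05, 123} = 1.657336.
Margin = t* × SE = 1.657336 × 0.0520013 = 0.08618.
CI: -0.438 ± 0.08618 → (-0.524, -0.352).
With 90% confidence, each one-unit increase in page load time is associated with a change of between -0.524 and -0.352 % in website conversion rate.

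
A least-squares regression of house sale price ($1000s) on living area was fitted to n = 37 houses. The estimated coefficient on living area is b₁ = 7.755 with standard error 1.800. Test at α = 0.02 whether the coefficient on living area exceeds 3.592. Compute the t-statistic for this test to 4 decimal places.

t = 2.3128

H₀: β₁ = 3.592 vs H₁: β₁ > 3.592.
t = (b₁ − β₁⁰)/SE = (7.755 − 3.592) / 1.800 = 2.3128.
df = n − 2 = 37 − 2 = 35.
One-sided p ≈ 0.0134, which is < 0.02, so reject H₀.
There is evidence that the true slope on living area exceeds 3.592 $1000s per unit.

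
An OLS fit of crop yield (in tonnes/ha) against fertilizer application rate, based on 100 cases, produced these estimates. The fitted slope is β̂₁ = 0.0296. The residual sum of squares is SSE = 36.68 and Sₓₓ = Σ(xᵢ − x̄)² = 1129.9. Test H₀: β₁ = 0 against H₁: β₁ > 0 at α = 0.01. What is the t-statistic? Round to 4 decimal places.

MSE = SSE/(n − 2) = 36.68/98 = 0.374286.
SE(β̂₁) = √(MSE/Sₓₓ) = √(0.374286/1129.9) = 0.0182004.
t = 0.0296 / 0.0182004 = 1.6263.
df = n − 2 = 98.
One-sided p ≈ 0.0535, which is ≥ 0.01, so fail to reject H₀.
The data do not give significant evidence that the true slope on fertilizer application rate is positive.

t = 1.6263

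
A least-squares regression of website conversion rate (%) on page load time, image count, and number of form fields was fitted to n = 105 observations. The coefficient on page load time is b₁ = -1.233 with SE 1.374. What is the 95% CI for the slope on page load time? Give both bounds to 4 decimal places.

df = n − k − 1 = 105 − 3 − 1 = 101.
t* = t_{0.025, 101} = 1.983731.
Margin = t* × SE = 1.983731 × 1.374 = 2.725646.
CI: -1.233 ± 2.725646 → (-3.9586, 1.4926).
With 95% confidence, each one-unit increase in page load time is associated with a change of between -3.9586 and 1.4926 % in website conversion rate, holding the other predictors fixed.

(-3.9586, 1.4926)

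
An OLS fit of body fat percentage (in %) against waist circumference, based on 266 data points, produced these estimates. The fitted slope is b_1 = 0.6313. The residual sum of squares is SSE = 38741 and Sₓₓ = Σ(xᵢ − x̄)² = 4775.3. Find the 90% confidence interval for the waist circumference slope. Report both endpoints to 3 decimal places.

(0.342, 0.921)

MSE = SSE/(n − 2) = 38741/264 = 146.746.
SE(b_1) = √(MSE/Sₓₓ) = √(146.746/4775.3) = 0.1753.
df = n − 2 = 264.
t* = t_{0.05, 264} = 1.650646.
Margin = t* × SE = 1.650646 × 0.1753 = 0.28936.
CI: 0.6313 ± 0.28936 → (0.342, 0.921).
With 90% confidence, each one-unit increase in waist circumference is associated with a change of between 0.342 and 0.921 % in body fat percentage.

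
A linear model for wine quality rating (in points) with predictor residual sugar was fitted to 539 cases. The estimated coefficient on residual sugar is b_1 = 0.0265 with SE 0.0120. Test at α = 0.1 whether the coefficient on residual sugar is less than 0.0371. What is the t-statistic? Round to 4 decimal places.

H₀: β₁ = 0.0371 vs H₁: β₁ < 0.0371.
t = (b_1 − β₁⁰)/SE = (0.0265 − 0.0371) / 0.0120 = -0.8833.
df = n − 2 = 539 − 2 = 537.
One-sided p ≈ 0.1887, which is ≥ 0.1, so fail to reject H₀.
The data do not give significant evidence that the true slope on residual sugar is below 0.0371 points per unit.

t = -0.8833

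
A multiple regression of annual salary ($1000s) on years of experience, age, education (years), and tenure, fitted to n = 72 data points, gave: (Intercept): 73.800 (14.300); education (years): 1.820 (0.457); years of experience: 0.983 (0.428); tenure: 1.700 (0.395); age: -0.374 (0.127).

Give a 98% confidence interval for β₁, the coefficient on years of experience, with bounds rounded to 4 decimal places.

Read off: b = 0.983, SE = 0.428 for years of experience.
df = n − k − 1 = 72 − 4 − 1 = 67.
t* = t_{0.01, 67} = 2.383302.
Margin = t* × SE = 2.383302 × 0.428 = 1.020053.
CI: 0.983 ± 1.020053 → (-0.0371, 2.0031).

(-0.0371, 2.0031)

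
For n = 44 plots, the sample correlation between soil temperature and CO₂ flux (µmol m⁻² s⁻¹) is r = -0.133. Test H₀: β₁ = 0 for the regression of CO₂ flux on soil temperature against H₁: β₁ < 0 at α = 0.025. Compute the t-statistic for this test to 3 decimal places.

t = r·√(n − 2)/√(1 − r²) = -0.133·√42/√0.982311 = -0.870.
df = n − 2 = 42.
One-sided p ≈ 0.1947, which is ≥ 0.025, so fail to reject H₀.
The data do not give significant evidence of a linear association between soil temperature and CO₂ flux.

t = -0.870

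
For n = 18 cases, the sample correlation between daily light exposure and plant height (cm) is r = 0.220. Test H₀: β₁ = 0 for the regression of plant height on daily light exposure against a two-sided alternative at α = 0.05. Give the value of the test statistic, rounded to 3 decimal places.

t = 0.902

t = r·√(n − 2)/√(1 − r²) = 0.220·√16/√0.9516 = 0.902.
df = n − 2 = 16.
Two-sided p ≈ 0.3804, which is ≥ 0.05, so fail to reject H₀.
The data do not give significant evidence of a linear association between daily light exposure and plant height.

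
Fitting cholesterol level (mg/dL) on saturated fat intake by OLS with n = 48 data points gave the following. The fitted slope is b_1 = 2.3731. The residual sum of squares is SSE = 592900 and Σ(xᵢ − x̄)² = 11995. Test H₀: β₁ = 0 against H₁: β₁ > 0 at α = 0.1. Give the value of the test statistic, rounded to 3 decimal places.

MSE = SSE/(n − 2) = 592900/46 = 12889.1.
SE(b_1) = √(MSE/Sₓₓ) = √(12889.1/11995) = 1.0366.
t = 2.3731 / 1.0366 = 2.289.
df = n − 2 = 46.
One-sided p ≈ 0.0133, which is < 0.1, so reject H₀.
There is evidence that the true slope on saturated fat intake is positive.

t = 2.289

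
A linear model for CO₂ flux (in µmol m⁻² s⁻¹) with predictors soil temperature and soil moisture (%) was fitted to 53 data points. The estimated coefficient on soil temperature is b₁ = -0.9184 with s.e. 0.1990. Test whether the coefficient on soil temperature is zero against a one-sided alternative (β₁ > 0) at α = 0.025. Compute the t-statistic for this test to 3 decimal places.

H₀: β₁ = 0 vs H₁: β₁ > 0.
t = (b₁ − β₁⁰)/SE = -0.9184 / 0.1990 = -4.615.
df = n − k − 1 = 53 − 2 − 1 = 50.
One-sided p ≈ 1.0000, which is ≥ 0.025, so fail to reject H₀.
The data do not give significant evidence that the true slope on soil temperature is positive, holding the other predictors fixed.

t = -4.615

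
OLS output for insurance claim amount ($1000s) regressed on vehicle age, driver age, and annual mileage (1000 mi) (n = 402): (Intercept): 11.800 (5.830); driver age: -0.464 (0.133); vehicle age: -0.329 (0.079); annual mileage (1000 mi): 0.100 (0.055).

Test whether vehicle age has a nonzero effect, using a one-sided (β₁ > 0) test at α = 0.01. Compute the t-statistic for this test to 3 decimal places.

Read off: b = -0.329, SE = 0.079 for vehicle age.
H₀: β₁ = 0 vs H₁: β₁ > 0.
t = -0.329 / 0.079 = -4.165.
df = n − k − 1 = 402 − 3 − 1 = 398.
One-sided p ≈ 1.0000, which is ≥ 0.01, so fail to reject H₀.
The data do not give significant evidence that the true slope on vehicle age is positive, holding the other predictors fixed.

t = -4.165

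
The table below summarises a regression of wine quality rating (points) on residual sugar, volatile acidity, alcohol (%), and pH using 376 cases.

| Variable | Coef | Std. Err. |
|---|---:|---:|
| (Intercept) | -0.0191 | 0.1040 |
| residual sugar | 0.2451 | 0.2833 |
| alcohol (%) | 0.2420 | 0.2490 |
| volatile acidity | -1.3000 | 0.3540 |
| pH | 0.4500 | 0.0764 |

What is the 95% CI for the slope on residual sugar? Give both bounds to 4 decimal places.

(-0.3120, 0.8022)

Read off: b = 0.2451, SE = 0.2833 for residual sugar.
df = n − k − 1 = 376 − 4 − 1 = 371.
t* = t_{0.025, 371} = 1.966379.
Margin = t* × SE = 1.966379 × 0.2833 = 0.557075.
CI: 0.2451 ± 0.557075 → (-0.3120, 0.8022).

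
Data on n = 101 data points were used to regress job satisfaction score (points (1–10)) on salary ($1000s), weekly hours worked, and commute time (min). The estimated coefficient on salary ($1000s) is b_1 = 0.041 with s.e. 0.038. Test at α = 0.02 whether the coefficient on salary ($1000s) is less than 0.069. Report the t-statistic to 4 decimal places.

t = -0.7368

H₀: β₁ = 0.069 vs H₁: β₁ < 0.069.
t = (b_1 − β₁⁰)/SE = (0.041 − 0.069) / 0.038 = -0.7368.
df = n − k − 1 = 101 − 3 − 1 = 97.
One-sided p ≈ 0.2315, which is ≥ 0.02, so fail to reject H₀.
The data do not give significant evidence that the true slope on salary ($1000s) is below 0.069 points (1–10) per unit, holding the other predictors fixed.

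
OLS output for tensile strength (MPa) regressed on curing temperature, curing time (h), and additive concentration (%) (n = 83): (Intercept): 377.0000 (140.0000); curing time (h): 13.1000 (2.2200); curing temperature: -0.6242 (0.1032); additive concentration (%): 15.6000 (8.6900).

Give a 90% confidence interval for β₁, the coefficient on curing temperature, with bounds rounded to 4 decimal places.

(-0.7960, -0.4524)

Read off: b = -0.6242, SE = 0.1032 for curing temperature.
df = n − k − 1 = 83 − 3 − 1 = 79.
t* = t_{0.05, 79} = 1.664371.
Margin = t* × SE = 1.664371 × 0.1032 = 0.171763.
CI: -0.6242 ± 0.171763 → (-0.7960, -0.4524).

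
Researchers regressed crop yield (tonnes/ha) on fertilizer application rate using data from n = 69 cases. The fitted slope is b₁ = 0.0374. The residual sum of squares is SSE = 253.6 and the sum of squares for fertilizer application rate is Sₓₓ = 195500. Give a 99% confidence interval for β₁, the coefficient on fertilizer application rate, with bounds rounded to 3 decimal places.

MSE = SSE/(n − 2) = 253.6/67 = 3.78507.
SE(b₁) = √(MSE/Sₓₓ) = √(3.78507/195500) = 0.00440011.
df = n − 2 = 67.
t* = t_{0.005, 67} = 2.65122.
Margin = t* × SE = 2.65122 × 0.00440011 = 0.01167.
CI: 0.0374 ± 0.01167 → (0.026, 0.049).
With 99% confidence, each one-unit increase in fertilizer application rate is associated with a change of between 0.026 and 0.049 tonnes/ha in crop yield.

(0.026, 0.049)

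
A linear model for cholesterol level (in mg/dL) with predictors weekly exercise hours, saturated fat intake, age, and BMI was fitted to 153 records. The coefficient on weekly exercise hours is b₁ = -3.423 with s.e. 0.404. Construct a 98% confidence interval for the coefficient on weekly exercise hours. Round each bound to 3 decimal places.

(-4.373, -2.473)

df = n − k − 1 = 153 − 4 − 1 = 148.
t* = t_{0.01, 148} = 2.351808.
Margin = t* × SE = 2.351808 × 0.404 = 0.95013.
CI: -3.423 ± 0.95013 → (-4.373, -2.473).
With 98% confidence, each one-unit increase in weekly exercise hours is associated with a change of between -4.373 and -2.473 mg/dL in cholesterol level, holding the other predictors fixed.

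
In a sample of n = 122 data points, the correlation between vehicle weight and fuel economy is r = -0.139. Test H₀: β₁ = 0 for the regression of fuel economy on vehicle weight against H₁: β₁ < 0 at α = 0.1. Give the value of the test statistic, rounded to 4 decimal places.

t = -1.5376

t = r·√(n − 2)/√(1 − r²) = -0.139·√120/√0.980679 = -1.5376.
df = n − 2 = 120.
One-sided p ≈ 0.0634, which is < 0.1, so reject H₀.
There is evidence of a linear association between vehicle weight and fuel economy.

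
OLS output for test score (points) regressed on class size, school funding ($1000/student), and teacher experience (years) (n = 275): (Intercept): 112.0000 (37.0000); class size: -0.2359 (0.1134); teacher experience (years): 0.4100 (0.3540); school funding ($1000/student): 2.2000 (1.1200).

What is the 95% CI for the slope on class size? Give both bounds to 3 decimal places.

Read off: b = -0.2359, SE = 0.1134 for class size.
df = n − k − 1 = 275 − 3 − 1 = 271.
t* = t_{0.025, 271} = 1.968756.
Margin = t* × SE = 1.968756 × 0.1134 = 0.22326.
CI: -0.2359 ± 0.22326 → (-0.459, -0.013).

(-0.459, -0.013)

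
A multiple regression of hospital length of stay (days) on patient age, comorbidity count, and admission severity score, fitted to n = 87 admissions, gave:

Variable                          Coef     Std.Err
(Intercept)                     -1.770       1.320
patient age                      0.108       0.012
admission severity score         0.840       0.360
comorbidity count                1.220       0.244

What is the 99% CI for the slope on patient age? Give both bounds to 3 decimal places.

(0.076, 0.140)

Read off: b = 0.108, SE = 0.012 for patient age.
df = n − k − 1 = 87 − 3 − 1 = 83.
t* = t_{0.005, 83} = 2.636369.
Margin = t* × SE = 2.636369 × 0.012 = 0.03164.
CI: 0.108 ± 0.03164 → (0.076, 0.140).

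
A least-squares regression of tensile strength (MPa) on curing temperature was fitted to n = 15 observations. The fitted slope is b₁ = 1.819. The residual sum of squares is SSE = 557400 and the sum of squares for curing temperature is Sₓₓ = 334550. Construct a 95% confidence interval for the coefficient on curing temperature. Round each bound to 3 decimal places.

(1.046, 2.592)

MSE = SSE/(n − 2) = 557400/13 = 42876.9.
SE(b₁) = √(MSE/Sₓₓ) = √(42876.9/334550) = 0.357999.
df = n − 2 = 13.
t* = t_{0.025, 13} = 2.160369.
Margin = t* × SE = 2.160369 × 0.357999 = 0.77341.
CI: 1.819 ± 0.77341 → (1.046, 2.592).
With 95% confidence, each one-unit increase in curing temperature is associated with a change of between 1.046 and 2.592 MPa in tensile strength.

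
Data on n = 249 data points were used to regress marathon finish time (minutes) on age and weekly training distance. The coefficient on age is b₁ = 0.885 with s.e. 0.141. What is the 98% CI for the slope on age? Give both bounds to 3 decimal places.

(0.555, 1.215)

df = n − k − 1 = 249 − 2 − 1 = 246.
t* = t_{0.01, 246} = 2.341602.
Margin = t* × SE = 2.341602 × 0.141 = 0.33017.
CI: 0.885 ± 0.33017 → (0.555, 1.215).
With 98% confidence, each one-unit increase in age is associated with a change of between 0.555 and 1.215 minutes in marathon finish time, holding the other predictors fixed.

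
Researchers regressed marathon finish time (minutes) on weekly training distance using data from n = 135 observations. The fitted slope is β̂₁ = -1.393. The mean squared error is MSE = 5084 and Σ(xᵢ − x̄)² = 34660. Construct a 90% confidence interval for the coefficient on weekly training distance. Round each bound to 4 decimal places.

(-2.0274, -0.7586)

SE(β̂₁) = √(MSE/Sₓₓ) = √(5084/34660) = 0.382991.
df = n − 2 = 133.
t* = t_{0.05, 133} = 1.656391.
Margin = t* × SE = 1.656391 × 0.382991 = 0.634383.
CI: -1.393 ± 0.634383 → (-2.0274, -0.7586).
With 90% confidence, each one-unit increase in weekly training distance is associated with a change of between -2.0274 and -0.7586 minutes in marathon finish time.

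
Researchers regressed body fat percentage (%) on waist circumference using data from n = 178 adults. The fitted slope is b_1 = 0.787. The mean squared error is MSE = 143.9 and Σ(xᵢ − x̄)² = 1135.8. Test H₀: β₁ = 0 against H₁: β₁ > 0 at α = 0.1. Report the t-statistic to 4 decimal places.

SE(b_1) = √(MSE/Sₓₓ) = √(143.9/1135.8) = 0.355942.
t = 0.787 / 0.355942 = 2.2110.
df = n − 2 = 176.
One-sided p ≈ 0.0142, which is < 0.1, so reject H₀.
There is evidence that the true slope on waist circumference is positive.

t = 2.2110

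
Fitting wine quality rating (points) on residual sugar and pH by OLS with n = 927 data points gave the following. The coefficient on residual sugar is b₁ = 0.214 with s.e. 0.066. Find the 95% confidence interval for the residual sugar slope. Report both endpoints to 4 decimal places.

df = n − k − 1 = 927 − 2 − 1 = 924.
t* = t_{0.025, 924} = 1.962535.
Margin = t* × SE = 1.962535 × 0.066 = 0.129527.
CI: 0.214 ± 0.129527 → (0.0845, 0.3435).
With 95% confidence, each one-unit increase in residual sugar is associated with a change of between 0.0845 and 0.3435 points in wine quality rating, holding the other predictors fixed.

(0.0845, 0.3435)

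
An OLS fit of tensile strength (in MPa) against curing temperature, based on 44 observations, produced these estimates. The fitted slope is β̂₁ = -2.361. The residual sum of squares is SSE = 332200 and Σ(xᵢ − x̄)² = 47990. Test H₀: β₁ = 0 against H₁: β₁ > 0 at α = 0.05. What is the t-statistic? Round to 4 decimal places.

MSE = SSE/(n − 2) = 332200/42 = 7909.52.
SE(β̂₁) = √(MSE/Sₓₓ) = √(7909.52/47990) = 0.405975.
t = -2.361 / 0.405975 = -5.8156.
df = n − 2 = 42.
One-sided p ≈ 1.0000, which is ≥ 0.05, so fail to reject H₀.
The data do not give significant evidence that the true slope on curing temperature is positive.

t = -5.8156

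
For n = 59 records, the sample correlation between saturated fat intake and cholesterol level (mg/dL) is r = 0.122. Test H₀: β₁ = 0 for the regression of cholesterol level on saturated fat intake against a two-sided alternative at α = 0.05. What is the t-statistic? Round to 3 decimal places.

t = r·√(n − 2)/√(1 − r²) = 0.122·√57/√0.985116 = 0.928.
df = n − 2 = 57.
Two-sided p ≈ 0.3573, which is ≥ 0.05, so fail to reject H₀.
The data do not give significant evidence of a linear association between saturated fat intake and cholesterol level.

t = 0.928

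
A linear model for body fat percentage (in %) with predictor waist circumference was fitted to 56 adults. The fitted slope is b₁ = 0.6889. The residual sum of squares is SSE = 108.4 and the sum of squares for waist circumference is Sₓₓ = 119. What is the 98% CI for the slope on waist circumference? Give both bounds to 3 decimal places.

(0.378, 1.000)

MSE = SSE/(n − 2) = 108.4/54 = 2.00741.
SE(b₁) = √(MSE/Sₓₓ) = √(2.00741/119) = 0.129881.
df = n − 2 = 54.
t* = t_{0.01, 54} = 2.39741.
Margin = t* × SE = 2.39741 × 0.129881 = 0.31138.
CI: 0.6889 ± 0.31138 → (0.378, 1.000).
With 98% confidence, each one-unit increase in waist circumference is associated with a change of between 0.378 and 1.000 % in body fat percentage.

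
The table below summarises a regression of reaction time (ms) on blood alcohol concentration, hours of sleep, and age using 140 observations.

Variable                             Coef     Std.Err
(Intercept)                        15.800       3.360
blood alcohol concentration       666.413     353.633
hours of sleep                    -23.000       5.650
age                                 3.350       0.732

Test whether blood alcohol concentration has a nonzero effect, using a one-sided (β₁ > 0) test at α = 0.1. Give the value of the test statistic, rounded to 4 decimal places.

Read off: b = 666.413, SE = 353.633 for blood alcohol concentration.
H₀: β₁ = 0 vs H₁: β₁ > 0.
t = 666.413 / 353.633 = 1.8845.
df = n − k − 1 = 140 − 3 − 1 = 136.
One-sided p ≈ 0.0308, which is < 0.1, so reject H₀.
There is evidence that the true slope on blood alcohol concentration is positive, holding the other predictors fixed.

t = 1.8845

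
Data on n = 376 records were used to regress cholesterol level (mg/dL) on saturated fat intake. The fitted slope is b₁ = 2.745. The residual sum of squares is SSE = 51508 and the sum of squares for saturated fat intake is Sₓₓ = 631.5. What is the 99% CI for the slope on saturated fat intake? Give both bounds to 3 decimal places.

MSE = SSE/(n − 2) = 51508/374 = 137.722.
SE(b₁) = √(MSE/Sₓₓ) = √(137.722/631.5) = 0.466998.
df = n − 2 = 374.
t* = t_{0.005, 374} = 2.589039.
Margin = t* × SE = 2.589039 × 0.466998 = 1.20908.
CI: 2.745 ± 1.20908 → (1.536, 3.954).
With 99% confidence, each one-unit increase in saturated fat intake is associated with a change of between 1.536 and 3.954 mg/dL in cholesterol level.

(1.536, 3.954)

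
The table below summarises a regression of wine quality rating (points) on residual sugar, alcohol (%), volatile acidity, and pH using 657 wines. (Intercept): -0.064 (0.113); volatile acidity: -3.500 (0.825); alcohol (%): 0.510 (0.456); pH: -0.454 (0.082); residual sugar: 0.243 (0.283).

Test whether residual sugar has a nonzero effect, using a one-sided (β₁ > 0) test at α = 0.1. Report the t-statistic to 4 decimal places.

Read off: b = 0.243, SE = 0.283 for residual sugar.
H₀: β₁ = 0 vs H₁: β₁ > 0.
t = 0.243 / 0.283 = 0.8587.
df = n − k − 1 = 657 − 4 − 1 = 652.
One-sided p ≈ 0.1954, which is ≥ 0.1, so fail to reject H₀.
The data do not give significant evidence that the true slope on residual sugar is positive, holding the other predictors fixed.

t = 0.8587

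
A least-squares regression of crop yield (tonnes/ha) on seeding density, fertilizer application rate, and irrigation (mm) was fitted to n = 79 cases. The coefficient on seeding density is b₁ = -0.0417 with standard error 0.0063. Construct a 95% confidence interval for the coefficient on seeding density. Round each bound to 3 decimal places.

(-0.054, -0.029)

df = n − k − 1 = 79 − 3 − 1 = 75.
t* = t_{0.025, 75} = 1.992102.
Margin = t* × SE = 1.992102 × 0.0063 = 0.01255.
CI: -0.0417 ± 0.01255 → (-0.054, -0.029).
With 95% confidence, each one-unit increase in seeding density is associated with a change of between -0.054 and -0.029 tonnes/ha in crop yield, holding the other predictors fixed.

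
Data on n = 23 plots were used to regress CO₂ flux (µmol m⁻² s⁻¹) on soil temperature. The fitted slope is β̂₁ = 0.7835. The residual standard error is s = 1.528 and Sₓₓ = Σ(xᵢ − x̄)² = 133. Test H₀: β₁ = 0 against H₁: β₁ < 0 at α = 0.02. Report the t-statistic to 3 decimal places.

t = 5.913

SE(β̂₁) = s/√Sₓₓ = 1.528/√133 = 0.132494.
t = 0.7835 / 0.132494 = 5.913.
df = n − 2 = 21.
One-sided p ≈ 1.0000, which is ≥ 0.02, so fail to reject H₀.
The data do not give significant evidence that the true slope on soil temperature is negative.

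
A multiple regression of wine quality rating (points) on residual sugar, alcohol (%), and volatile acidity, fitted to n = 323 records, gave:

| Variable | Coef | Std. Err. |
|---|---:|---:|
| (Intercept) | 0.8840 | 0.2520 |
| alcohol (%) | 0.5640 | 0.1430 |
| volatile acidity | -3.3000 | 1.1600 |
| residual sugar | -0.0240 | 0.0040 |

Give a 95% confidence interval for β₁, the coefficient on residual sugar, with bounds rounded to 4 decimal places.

Read off: b = -0.0240, SE = 0.0040 for residual sugar.
df = n − k − 1 = 323 − 3 − 1 = 319.
t* = t_{0.025, 319} = 1.967428.
Margin = t* × SE = 1.967428 × 0.0040 = 0.007870.
CI: -0.0240 ± 0.007870 → (-0.0319, -0.0161).

(-0.0319, -0.0161)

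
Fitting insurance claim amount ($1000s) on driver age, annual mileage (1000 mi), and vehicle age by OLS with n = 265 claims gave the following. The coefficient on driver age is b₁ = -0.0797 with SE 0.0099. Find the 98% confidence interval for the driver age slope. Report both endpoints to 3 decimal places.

(-0.103, -0.057)

df = n − k − 1 = 265 − 3 − 1 = 261.
t* = t_{0.01, 261} = 2.34072.
Margin = t* × SE = 2.34072 × 0.0099 = 0.02317.
CI: -0.0797 ± 0.02317 → (-0.103, -0.057).
With 98% confidence, each one-unit increase in driver age is associated with a change of between -0.103 and -0.057 $1000s in insurance claim amount, holding the other predictors fixed.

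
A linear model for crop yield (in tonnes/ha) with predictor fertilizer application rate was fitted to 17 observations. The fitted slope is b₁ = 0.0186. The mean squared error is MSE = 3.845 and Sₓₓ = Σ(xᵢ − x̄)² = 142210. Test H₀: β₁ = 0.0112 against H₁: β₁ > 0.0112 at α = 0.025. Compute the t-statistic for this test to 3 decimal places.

SE(b₁) = √(MSE/Sₓₓ) = √(3.845/142210) = 0.00519976.
t = (0.0186 − 0.0112) / 0.00519976 = 1.423.
df = n − 2 = 15.
One-sided p ≈ 0.0876, which is ≥ 0.025, so fail to reject H₀.
The data do not give significant evidence that the true slope on fertilizer application rate exceeds 0.0112 tonnes/ha per unit.

t = 1.423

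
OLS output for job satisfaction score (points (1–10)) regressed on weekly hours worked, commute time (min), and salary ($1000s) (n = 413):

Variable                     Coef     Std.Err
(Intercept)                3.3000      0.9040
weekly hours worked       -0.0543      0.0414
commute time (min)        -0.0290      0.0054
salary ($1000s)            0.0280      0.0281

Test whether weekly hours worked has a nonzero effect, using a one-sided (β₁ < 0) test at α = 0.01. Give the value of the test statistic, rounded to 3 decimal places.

Read off: b = -0.0543, SE = 0.0414 for weekly hours worked.
H₀: β₁ = 0 vs H₁: β₁ < 0.
t = -0.0543 / 0.0414 = -1.312.
df = n − k − 1 = 413 − 3 − 1 = 409.
One-sided p ≈ 0.0952, which is ≥ 0.01, so fail to reject H₀.
The data do not give significant evidence that the true slope on weekly hours worked is negative, holding the other predictors fixed.

t = -1.312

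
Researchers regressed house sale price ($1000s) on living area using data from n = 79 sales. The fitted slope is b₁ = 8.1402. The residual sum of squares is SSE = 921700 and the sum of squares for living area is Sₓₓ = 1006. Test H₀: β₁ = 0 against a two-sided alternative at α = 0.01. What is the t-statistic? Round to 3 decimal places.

MSE = SSE/(n − 2) = 921700/77 = 11970.1.
SE(b₁) = √(MSE/Sₓₓ) = √(11970.1/1006) = 3.44945.
t = 8.1402 / 3.44945 = 2.360.
df = n − 2 = 77.
Two-sided p ≈ 0.0208, which is ≥ 0.01, so fail to reject H₀.
The data do not give significant evidence of an association between living area and house sale price.

t = 2.360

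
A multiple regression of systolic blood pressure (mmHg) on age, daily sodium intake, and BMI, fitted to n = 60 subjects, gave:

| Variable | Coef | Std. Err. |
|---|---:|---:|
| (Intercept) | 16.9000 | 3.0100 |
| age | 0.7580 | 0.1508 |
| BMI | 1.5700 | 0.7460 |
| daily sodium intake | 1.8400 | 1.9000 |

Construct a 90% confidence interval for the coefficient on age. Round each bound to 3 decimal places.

(0.506, 1.010)

Read off: b = 0.7580, SE = 0.1508 for age.
df = n − k − 1 = 60 − 3 − 1 = 56.
t* = t_{0.05, 56} = 1.672522.
Margin = t* × SE = 1.672522 × 0.1508 = 0.25222.
CI: 0.7580 ± 0.25222 → (0.506, 1.010).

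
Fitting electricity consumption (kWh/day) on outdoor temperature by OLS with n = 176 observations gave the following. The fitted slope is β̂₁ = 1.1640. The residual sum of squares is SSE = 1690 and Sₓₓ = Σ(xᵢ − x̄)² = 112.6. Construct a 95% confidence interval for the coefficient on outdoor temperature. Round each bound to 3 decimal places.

MSE = SSE/(n − 2) = 1690/174 = 9.71264.
SE(β̂₁) = √(MSE/Sₓₓ) = √(9.71264/112.6) = 0.293697.
df = n − 2 = 174.
t* = t_{0.025, 174} = 1.973691.
Margin = t* × SE = 1.973691 × 0.293697 = 0.57967.
CI: 1.1640 ± 0.57967 → (0.584, 1.744).
With 95% confidence, each one-unit increase in outdoor temperature is associated with a change of between 0.584 and 1.744 kWh/day in electricity consumption.

(0.584, 1.744)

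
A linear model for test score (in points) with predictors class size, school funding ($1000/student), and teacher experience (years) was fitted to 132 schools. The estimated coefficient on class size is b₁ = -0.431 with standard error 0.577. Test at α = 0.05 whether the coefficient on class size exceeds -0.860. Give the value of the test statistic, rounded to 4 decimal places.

t = 0.7435

H₀: β₁ = -0.860 vs H₁: β₁ > -0.860.
t = (b₁ − β₁⁰)/SE = (-0.431 − (-0.860)) / 0.577 = 0.7435.
df = n − k − 1 = 132 − 3 − 1 = 128.
One-sided p ≈ 0.2293, which is ≥ 0.05, so fail to reject H₀.
The data do not give significant evidence that the true slope on class size exceeds -0.860 points per unit, holding the other predictors fixed.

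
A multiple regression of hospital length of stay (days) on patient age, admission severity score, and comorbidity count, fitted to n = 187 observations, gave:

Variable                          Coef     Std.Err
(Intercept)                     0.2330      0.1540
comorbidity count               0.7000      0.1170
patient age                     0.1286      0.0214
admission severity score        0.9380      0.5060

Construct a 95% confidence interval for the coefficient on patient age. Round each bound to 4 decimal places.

(0.0864, 0.1708)

Read off: b = 0.1286, SE = 0.0214 for patient age.
df = n − k − 1 = 187 − 3 − 1 = 183.
t* = t_{0.025, 183} = 1.973012.
Margin = t* × SE = 1.973012 × 0.0214 = 0.042222.
CI: 0.1286 ± 0.042222 → (0.0864, 0.1708).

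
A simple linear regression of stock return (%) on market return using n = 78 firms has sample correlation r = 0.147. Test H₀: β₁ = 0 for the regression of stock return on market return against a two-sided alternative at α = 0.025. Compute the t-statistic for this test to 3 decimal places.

t = 1.296

t = r·√(n − 2)/√(1 − r²) = 0.147·√76/√0.978391 = 1.296.
df = n − 2 = 76.
Two-sided p ≈ 0.1990, which is ≥ 0.025, so fail to reject H₀.
The data do not give significant evidence of a linear association between market return and stock return.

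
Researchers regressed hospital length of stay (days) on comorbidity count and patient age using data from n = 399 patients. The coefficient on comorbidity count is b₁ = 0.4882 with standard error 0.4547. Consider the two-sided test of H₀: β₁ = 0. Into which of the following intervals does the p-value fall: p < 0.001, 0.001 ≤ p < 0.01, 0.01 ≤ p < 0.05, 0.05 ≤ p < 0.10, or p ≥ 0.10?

p ≥ 0.10

t = 0.4882 / 0.4547 = 1.074.
df = n − k − 1 = 399 − 2 − 1 = 396.
Two-sided p = 2·P(T_{396} > |t|) ≈ 0.2836.
So p ≥ 0.10.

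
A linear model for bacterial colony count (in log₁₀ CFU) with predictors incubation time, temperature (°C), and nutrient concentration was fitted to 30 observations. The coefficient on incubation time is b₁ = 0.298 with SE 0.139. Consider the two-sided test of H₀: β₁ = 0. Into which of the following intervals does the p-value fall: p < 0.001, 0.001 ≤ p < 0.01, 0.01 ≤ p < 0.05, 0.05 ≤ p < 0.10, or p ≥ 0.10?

0.01 ≤ p < 0.05

t = 0.298 / 0.139 = 2.144.
df = n − k − 1 = 30 − 3 − 1 = 26.
Two-sided p = 2·P(T_{26} > |t|) ≈ 0.0416.
So 0.01 ≤ p < 0.05.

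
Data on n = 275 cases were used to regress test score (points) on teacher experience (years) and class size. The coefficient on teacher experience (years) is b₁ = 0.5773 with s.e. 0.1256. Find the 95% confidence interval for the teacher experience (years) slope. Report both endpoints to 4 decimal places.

df = n − k − 1 = 275 − 2 − 1 = 272.
t* = t_{0.025, 272} = 1.968724.
Margin = t* × SE = 1.968724 × 0.1256 = 0.247272.
CI: 0.5773 ± 0.247272 → (0.3300, 0.8246).
With 95% confidence, each one-unit increase in teacher experience (years) is associated with a change of between 0.3300 and 0.8246 points in test score, holding the other predictors fixed.

(0.3300, 0.8246)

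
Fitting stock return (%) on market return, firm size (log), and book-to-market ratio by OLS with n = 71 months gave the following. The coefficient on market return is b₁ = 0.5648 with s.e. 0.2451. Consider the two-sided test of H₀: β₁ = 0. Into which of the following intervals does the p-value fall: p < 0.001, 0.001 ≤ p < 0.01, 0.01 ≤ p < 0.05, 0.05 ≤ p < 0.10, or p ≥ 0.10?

0.01 ≤ p < 0.05

t = 0.5648 / 0.2451 = 2.304.
df = n − k − 1 = 71 − 3 − 1 = 67.
Two-sided p = 2·P(T_{67} > |t|) ≈ 0.0243.
So 0.01 ≤ p < 0.05.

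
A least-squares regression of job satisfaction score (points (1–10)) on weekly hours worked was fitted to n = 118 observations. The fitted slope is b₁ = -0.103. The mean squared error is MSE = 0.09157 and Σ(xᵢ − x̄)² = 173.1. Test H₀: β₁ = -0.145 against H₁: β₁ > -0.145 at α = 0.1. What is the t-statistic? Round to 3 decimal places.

SE(b₁) = √(MSE/Sₓₓ) = √(0.09157/173.1) = 0.023.
t = (-0.103 − (-0.145)) / 0.023 = 1.826.
df = n − 2 = 116.
One-sided p ≈ 0.0352, which is < 0.1, so reject H₀.
There is evidence that the true slope on weekly hours worked exceeds -0.145 points (1–10) per unit.

t = 1.826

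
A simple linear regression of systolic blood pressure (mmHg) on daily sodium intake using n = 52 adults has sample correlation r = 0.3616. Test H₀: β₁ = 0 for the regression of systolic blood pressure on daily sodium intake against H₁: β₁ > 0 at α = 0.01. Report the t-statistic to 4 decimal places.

t = r·√(n − 2)/√(1 − r²) = 0.3616·√50/√0.869245 = 2.7425.
df = n − 2 = 50.
One-sided p ≈ 0.0042, which is < 0.01, so reject H₀.
There is evidence of a linear association between daily sodium intake and systolic blood pressure.

t = 2.7425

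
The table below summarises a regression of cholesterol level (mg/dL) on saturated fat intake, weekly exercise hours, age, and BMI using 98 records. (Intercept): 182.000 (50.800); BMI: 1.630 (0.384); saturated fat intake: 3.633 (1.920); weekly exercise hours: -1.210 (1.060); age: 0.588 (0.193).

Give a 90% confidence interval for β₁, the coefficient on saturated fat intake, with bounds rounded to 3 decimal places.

(0.443, 6.823)

Read off: b = 3.633, SE = 1.920 for saturated fat intake.
df = n − k − 1 = 98 − 4 − 1 = 93.
t* = t_{0.05, 93} = 1.661404.
Margin = t* × SE = 1.661404 × 1.920 = 3.18990.
CI: 3.633 ± 3.18990 → (0.443, 6.823).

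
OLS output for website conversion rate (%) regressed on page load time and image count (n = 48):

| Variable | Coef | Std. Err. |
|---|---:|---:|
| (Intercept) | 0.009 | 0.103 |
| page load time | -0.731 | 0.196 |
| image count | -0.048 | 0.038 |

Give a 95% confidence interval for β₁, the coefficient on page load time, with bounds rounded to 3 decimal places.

Read off: b = -0.731, SE = 0.196 for page load time.
df = n − k − 1 = 48 − 2 − 1 = 45.
t* = t_{0.025, 45} = 2.014103.
Margin = t* × SE = 2.014103 × 0.196 = 0.39476.
CI: -0.731 ± 0.39476 → (-1.126, -0.336).

(-1.126, -0.336)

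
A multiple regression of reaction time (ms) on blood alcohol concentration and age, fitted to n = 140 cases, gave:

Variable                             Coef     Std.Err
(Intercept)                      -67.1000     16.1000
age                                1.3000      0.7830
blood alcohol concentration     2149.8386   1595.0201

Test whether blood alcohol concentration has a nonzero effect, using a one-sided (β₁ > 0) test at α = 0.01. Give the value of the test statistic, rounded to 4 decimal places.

Read off: b = 2149.8386, SE = 1595.0201 for blood alcohol concentration.
H₀: β₁ = 0 vs H₁: β₁ > 0.
t = 2149.8386 / 1595.0201 = 1.3478.
df = n − k − 1 = 140 − 2 − 1 = 137.
One-sided p ≈ 0.0900, which is ≥ 0.01, so fail to reject H₀.
The data do not give significant evidence that the true slope on blood alcohol concentration is positive, holding the other predictors fixed.

t = 1.3478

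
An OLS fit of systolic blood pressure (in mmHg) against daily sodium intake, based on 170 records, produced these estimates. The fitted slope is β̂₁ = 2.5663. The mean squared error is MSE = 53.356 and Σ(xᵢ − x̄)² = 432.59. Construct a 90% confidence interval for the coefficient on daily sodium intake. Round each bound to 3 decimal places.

(1.985, 3.147)

SE(β̂₁) = √(MSE/Sₓₓ) = √(53.356/432.59) = 0.351199.
df = n − 2 = 168.
t* = t_{0.05, 168} = 1.653974.
Margin = t* × SE = 1.653974 × 0.351199 = 0.58087.
CI: 2.5663 ± 0.58087 → (1.985, 3.147).
With 90% confidence, each one-unit increase in daily sodium intake is associated with a change of between 1.985 and 3.147 mmHg in systolic blood pressure.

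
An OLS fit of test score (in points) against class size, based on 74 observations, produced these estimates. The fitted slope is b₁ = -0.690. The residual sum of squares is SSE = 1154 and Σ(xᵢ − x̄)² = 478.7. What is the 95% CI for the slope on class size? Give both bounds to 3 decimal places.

MSE = SSE/(n − 2) = 1154/72 = 16.0278.
SE(b₁) = √(MSE/Sₓₓ) = √(16.0278/478.7) = 0.182981.
df = n − 2 = 72.
t* = t_{0.025, 72} = 1.993464.
Margin = t* × SE = 1.993464 × 0.182981 = 0.36477.
CI: -0.690 ± 0.36477 → (-1.055, -0.325).
With 95% confidence, each one-unit increase in class size is associated with a change of between -1.055 and -0.325 points in test score.

(-1.055, -0.325)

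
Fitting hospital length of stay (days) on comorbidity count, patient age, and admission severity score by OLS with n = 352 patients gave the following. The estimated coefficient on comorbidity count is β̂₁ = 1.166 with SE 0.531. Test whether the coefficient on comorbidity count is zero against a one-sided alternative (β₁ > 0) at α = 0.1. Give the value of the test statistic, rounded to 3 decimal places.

t = 2.196

H₀: β₁ = 0 vs H₁: β₁ > 0.
t = (β̂₁ − β₁⁰)/SE = 1.166 / 0.531 = 2.196.
df = n − k − 1 = 352 − 3 − 1 = 348.
One-sided p ≈ 0.0144, which is < 0.1, so reject H₀.
There is evidence that the true slope on comorbidity count is positive, holding the other predictors fixed.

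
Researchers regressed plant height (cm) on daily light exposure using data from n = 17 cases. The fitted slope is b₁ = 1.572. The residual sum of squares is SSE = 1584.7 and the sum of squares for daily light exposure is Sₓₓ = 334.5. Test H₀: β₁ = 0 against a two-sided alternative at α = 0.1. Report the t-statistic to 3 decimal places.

t = 2.797

MSE = SSE/(n − 2) = 1584.7/15 = 105.647.
SE(b₁) = √(MSE/Sₓₓ) = √(105.647/334.5) = 0.561992.
t = 1.572 / 0.561992 = 2.797.
df = n − 2 = 15.
Two-sided p ≈ 0.0135, which is < 0.1, so reject H₀.
There is evidence that daily light exposure is associated with plant height.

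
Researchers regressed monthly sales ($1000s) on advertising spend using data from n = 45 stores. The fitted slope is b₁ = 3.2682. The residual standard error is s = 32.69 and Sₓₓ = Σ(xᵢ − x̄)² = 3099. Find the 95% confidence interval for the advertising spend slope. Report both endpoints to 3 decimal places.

SE(b₁) = s/√Sₓₓ = 32.69/√3099 = 0.587224.
df = n − 2 = 43.
t* = t_{0.025, 43} = 2.016692.
Margin = t* × SE = 2.016692 × 0.587224 = 1.18425.
CI: 3.2682 ± 1.18425 → (2.084, 4.452).
With 95% confidence, each one-unit increase in advertising spend is associated with a change of between 2.084 and 4.452 $1000s in monthly sales.

(2.084, 4.452)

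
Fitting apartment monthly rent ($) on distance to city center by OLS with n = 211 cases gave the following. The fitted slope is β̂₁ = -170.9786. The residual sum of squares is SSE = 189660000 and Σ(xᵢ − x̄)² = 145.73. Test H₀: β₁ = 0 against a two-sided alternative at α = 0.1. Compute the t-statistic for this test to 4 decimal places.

MSE = SSE/(n − 2) = 189660000/209 = 907464.
SE(β̂₁) = √(MSE/Sₓₓ) = √(907464/145.73) = 78.9115.
t = -170.9786 / 78.9115 = -2.1667.
df = n − 2 = 209.
Two-sided p ≈ 0.0314, which is < 0.1, so reject H₀.
There is evidence that distance to city center is associated with apartment monthly rent.

t = -2.1667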